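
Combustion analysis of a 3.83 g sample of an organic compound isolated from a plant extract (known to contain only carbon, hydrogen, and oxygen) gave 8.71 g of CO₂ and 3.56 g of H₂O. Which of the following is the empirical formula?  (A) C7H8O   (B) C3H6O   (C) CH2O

(B) C3H6O

mol C = 8.71 g CO₂ ÷ 44.009 g/mol = 0.1979 mol
mol H = 2 × 3.56 g H₂O ÷ 18.015 g/mol = 0.3952 mol
mass O = 3.83 − (2.377 + 0.3984) = 1.054 g → mol O = 1.054 ÷ 15.999 = 0.06591 mol
Divide by the smallest (0.06591 mol): C 3.003, H 5.997, O 1.000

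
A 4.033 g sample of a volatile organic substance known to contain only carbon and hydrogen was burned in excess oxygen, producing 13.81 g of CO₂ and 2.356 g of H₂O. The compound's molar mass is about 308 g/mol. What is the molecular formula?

C24H20

mol C = 13.81 g CO₂ ÷ 44.009 g/mol = 0.31380 mol
mol H = 2 × 2.356 g H₂O ÷ 18.015 g/mol = 0.26156 mol
Divide by the smallest (0.26156 mol): C 1.200, H 1.000
Multiplying each by 5 gives whole numbers: C 6.00, H 5.00
Empirical formula: C6H5
Empirical-formula mass = 77.11 g/mol; 308 ÷ 77.11 ≈ 4, so the molecular formula is C24H20.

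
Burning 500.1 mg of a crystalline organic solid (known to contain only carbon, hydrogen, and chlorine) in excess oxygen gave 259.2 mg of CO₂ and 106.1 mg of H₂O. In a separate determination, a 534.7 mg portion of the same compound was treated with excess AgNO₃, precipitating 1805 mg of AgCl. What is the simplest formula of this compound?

mol C = 0.2592 g CO₂ ÷ 44.009 g/mol = 0.0058897 mol
mol H = 2 × 0.1061 g H₂O ÷ 18.015 g/mol = 0.011779 mol
From the AgCl data: mol Cl per gram of compound = (1.805 ÷ 143.318) ÷ 0.5347 = 0.023554 mol/g, so in the 0.5001 g combustion sample mol Cl = 0.011779 mol
Divide by the smallest (0.0058897 mol): C 1.000, H 2.000, Cl 2.000

CH2Cl2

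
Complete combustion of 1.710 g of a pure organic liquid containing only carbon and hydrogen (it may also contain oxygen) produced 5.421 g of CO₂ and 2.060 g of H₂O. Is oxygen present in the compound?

no

mol C = 5.421 g CO₂ ÷ 44.009 g/mol = 0.12318 mol
mol H = 2 × 2.060 g H₂O ÷ 18.015 g/mol = 0.22870 mol
C and H together account for 1.7100 g — essentially the entire 1.710 g sample — so the compound contains no oxygen.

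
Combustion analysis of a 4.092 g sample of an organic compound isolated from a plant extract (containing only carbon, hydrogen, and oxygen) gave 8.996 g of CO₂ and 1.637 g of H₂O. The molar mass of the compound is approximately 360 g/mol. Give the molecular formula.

mol C = 8.996 g CO₂ ÷ 44.009 g/mol = 0.20441 mol
mol H = 2 × 1.637 g H₂O ÷ 18.015 g/mol = 0.18174 mol
mass O = 4.092 − (2.4552 + 0.18319) = 1.4536 g → mol O = 1.4536 ÷ 15.999 = 0.090856 mol
Divide by the smallest (0.090856 mol): C 2.250, H 2.000, O 1.000
Multiplying each by 4 gives whole numbers: C 9.00, H 8.00, O 4.00
Empirical formula: C9H8O4
Empirical-formula mass = 180.16 g/mol; 360 ÷ 180.16 ≈ 2, so the molecular formula is C18H16O8.

C18H16O8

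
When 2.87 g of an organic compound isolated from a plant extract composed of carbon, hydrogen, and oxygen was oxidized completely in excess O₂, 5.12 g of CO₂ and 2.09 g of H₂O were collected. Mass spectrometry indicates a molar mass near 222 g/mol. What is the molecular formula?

C9H18O6

mol C = 5.12 g CO₂ ÷ 44.009 g/mol = 0.1163 mol
mol H = 2 × 2.09 g H₂O ÷ 18.015 g/mol = 0.2320 mol
mass O = 2.87 − (1.397 + 0.2339) = 1.239 g → mol O = 1.239 ÷ 15.999 = 0.07743 mol
Divide by the smallest (0.07743 mol): C 1.503, H 2.997, O 1.000
Multiplying each by 2 gives whole numbers: C 3.01, H 5.99, O 2.00
Empirical formula: C3H6O2
Empirical-formula mass = 74.08 g/mol; 222 ÷ 74.08 ≈ 3, so the molecular formula is C9H18O6.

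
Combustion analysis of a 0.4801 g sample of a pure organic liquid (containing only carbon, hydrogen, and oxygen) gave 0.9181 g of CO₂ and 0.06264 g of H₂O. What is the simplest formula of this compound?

mol C = 0.9181 g CO₂ ÷ 44.009 g/mol = 0.020862 mol
mol H = 2 × 0.06264 g H₂O ÷ 18.015 g/mol = 0.0069542 mol
mass O = 0.4801 − (0.25057 + 0.0070098) = 0.22252 g → mol O = 0.22252 ÷ 15.999 = 0.013908 mol
Divide by the smallest (0.0069542 mol): C 3.000, H 1.000, O 2.000

C3HO2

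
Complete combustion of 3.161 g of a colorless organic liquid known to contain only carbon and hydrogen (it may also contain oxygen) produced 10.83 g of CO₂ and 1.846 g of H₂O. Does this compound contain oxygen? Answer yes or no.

mol C = 10.83 g CO₂ ÷ 44.009 g/mol = 0.24609 mol
mol H = 2 × 1.846 g H₂O ÷ 18.015 g/mol = 0.20494 mol
C and H together account for 3.1623 g — essentially the entire 3.161 g sample — so the compound contains no oxygen.

no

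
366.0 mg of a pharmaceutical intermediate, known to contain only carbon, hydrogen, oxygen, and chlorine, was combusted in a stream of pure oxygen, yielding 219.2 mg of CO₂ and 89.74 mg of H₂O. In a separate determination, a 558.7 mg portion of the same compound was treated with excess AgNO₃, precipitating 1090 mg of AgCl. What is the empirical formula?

mol C = 0.2192 g CO₂ ÷ 44.009 g/mol = 0.0049808 mol
mol H = 2 × 0.08974 g H₂O ÷ 18.015 g/mol = 0.0099628 mol
From the AgCl data: mol Cl per gram of compound = (1.090 ÷ 143.318) ÷ 0.5587 = 0.013613 mol/g, so in the 0.3660 g combustion sample mol Cl = 0.0049823 mol
mass O = 0.3660 − (0.059824 + 0.010043 + 0.17662) = 0.11951 g → mol O = 0.11951 ÷ 15.999 = 0.0074699 mol
Divide by the smallest (0.0049808 mol): C 1.000, H 2.000, Cl 1.000, O 1.500
Multiplying each by 2 gives whole numbers: C 2.00, H 4.00, Cl 2.00, O 3.00

C2H4Cl2O3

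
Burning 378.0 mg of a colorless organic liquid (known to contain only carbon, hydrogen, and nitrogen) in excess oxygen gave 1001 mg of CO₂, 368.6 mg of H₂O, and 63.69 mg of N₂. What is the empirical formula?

C5H9N

mol C = 1.001 g CO₂ ÷ 44.009 g/mol = 0.022745 mol
mol H = 2 × 0.3686 g H₂O ÷ 18.015 g/mol = 0.040921 mol
mol N = 2 × 0.06369 g N₂ ÷ 28.014 g/mol = 0.0045470 mol
Divide by the smallest (0.0045470 mol): C 5.002, H 9.000, N 1.000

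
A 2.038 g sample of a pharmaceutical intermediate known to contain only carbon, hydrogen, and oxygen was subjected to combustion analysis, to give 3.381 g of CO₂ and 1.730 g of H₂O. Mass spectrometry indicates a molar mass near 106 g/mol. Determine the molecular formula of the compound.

C4H10O3

mol C = 3.381 g CO₂ ÷ 44.009 g/mol = 0.076825 mol
mol H = 2 × 1.730 g H₂O ÷ 18.015 g/mol = 0.19206 mol
mass O = 2.038 − (0.92275 + 0.19360) = 0.92165 g → mol O = 0.92165 ÷ 15.999 = 0.057607 mol
Divide by the smallest (0.057607 mol): C 1.334, H 3.334, O 1.000
Multiplying each by 3 gives whole numbers: C 4.00, H 10.00, O 3.00
Empirical formula: C4H10O3
Empirical-formula mass = 106.12 g/mol; 106 ÷ 106.12 ≈ 1, so the molecular formula is C4H10O3.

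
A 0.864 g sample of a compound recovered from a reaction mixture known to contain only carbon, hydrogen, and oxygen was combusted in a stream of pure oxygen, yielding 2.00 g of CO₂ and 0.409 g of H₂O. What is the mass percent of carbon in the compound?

63.2%

mol C = 2.00 g CO₂ ÷ 44.009 g/mol = 0.04545 mol
mol H = 2 × 0.409 g H₂O ÷ 18.015 g/mol = 0.04541 mol
mass O = 0.864 − (0.5458 + 0.04577) = 0.2724 g → mol O = 0.2724 ÷ 15.999 = 0.01703 mol
mass % C = 0.5458 g ÷ 0.864 g × 100%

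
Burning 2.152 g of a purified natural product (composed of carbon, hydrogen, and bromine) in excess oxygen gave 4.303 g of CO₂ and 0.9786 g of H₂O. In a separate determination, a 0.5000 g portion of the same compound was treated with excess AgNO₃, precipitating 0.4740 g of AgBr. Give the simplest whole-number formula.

mol C = 4.303 g CO₂ ÷ 44.009 g/mol = 0.097775 mol
mol H = 2 × 0.9786 g H₂O ÷ 18.015 g/mol = 0.10864 mol
From the AgBr data: mol Br per gram of compound = (0.4740 ÷ 187.772) ÷ 0.5000 = 0.0050487 mol/g, so in the 2.152 g combustion sample mol Br = 0.010865 mol
Divide by the smallest (0.010865 mol): C 8.999, H 10.000, Br 1.000

C9H10Br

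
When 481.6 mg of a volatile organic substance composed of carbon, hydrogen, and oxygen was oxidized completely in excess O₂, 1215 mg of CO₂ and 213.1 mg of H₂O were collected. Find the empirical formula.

mol C = 1.215 g CO₂ ÷ 44.009 g/mol = 0.027608 mol
mol H = 2 × 0.2131 g H₂O ÷ 18.015 g/mol = 0.023658 mol
mass O = 0.4816 − (0.33160 + 0.023847) = 0.12615 g → mol O = 0.12615 ÷ 15.999 = 0.0078851 mol
Divide by the smallest (0.0078851 mol): C 3.501, H 3.000, O 1.000
Multiplying each by 2 gives whole numbers: C 7.00, H 6.00, O 2.00

C7H6O2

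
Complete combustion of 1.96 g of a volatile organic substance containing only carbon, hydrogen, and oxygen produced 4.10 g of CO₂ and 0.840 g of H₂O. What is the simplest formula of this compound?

mol C = 4.10 g CO₂ ÷ 44.009 g/mol = 0.09316 mol
mol H = 2 × 0.840 g H₂O ÷ 18.015 g/mol = 0.09326 mol
mass O = 1.96 − (1.119 + 0.09400) = 0.7470 g → mol O = 0.7470 ÷ 15.999 = 0.04669 mol
Divide by the smallest (0.04669 mol): C 1.995, H 1.997, O 1.000

C2H2O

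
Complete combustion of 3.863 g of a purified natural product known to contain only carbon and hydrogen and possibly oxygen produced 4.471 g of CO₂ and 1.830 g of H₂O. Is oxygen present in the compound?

mol C = 4.471 g CO₂ ÷ 44.009 g/mol = 0.10159 mol
mol H = 2 × 1.830 g H₂O ÷ 18.015 g/mol = 0.20316 mol
C and H account for only 1.4250 g of the 3.863 g sample; the remaining 2.4380 g must be oxygen.

yes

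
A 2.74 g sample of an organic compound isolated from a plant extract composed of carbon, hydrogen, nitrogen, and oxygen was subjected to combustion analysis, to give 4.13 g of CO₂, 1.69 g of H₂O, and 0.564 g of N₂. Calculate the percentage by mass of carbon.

mol C = 4.13 g CO₂ ÷ 44.009 g/mol = 0.09384 mol
mol H = 2 × 1.69 g H₂O ÷ 18.015 g/mol = 0.1876 mol
mol N = 2 × 0.564 g N₂ ÷ 28.014 g/mol = 0.04027 mol
mass O = 2.74 − (1.127 + 0.1891 + 0.5640) = 0.8597 g → mol O = 0.8597 ÷ 15.999 = 0.05374 mol
mass % C = 1.127 g ÷ 2.74 g × 100%

41.1%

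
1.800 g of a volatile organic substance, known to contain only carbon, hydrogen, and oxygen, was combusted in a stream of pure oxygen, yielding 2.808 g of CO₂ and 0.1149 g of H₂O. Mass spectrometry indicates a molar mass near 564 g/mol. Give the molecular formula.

mol C = 2.808 g CO₂ ÷ 44.009 g/mol = 0.063805 mol
mol H = 2 × 0.1149 g H₂O ÷ 18.015 g/mol = 0.012756 mol
mass O = 1.800 − (0.76636 + 0.012858) = 1.0208 g → mol O = 1.0208 ÷ 15.999 = 0.063803 mol
Divide by the smallest (0.012756 mol): C 5.002, H 1.000, O 5.002
Empirical formula: C5HO5
Empirical-formula mass = 141.06 g/mol; 564 ÷ 141.06 ≈ 4, so the molecular formula is C20H4O20.

C20H4O20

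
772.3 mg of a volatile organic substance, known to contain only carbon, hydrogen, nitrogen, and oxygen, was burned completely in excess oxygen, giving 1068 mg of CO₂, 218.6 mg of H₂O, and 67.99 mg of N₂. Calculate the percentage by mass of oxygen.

50.29%

mol C = 1.068 g CO₂ ÷ 44.009 g/mol = 0.024268 mol
mol H = 2 × 0.2186 g H₂O ÷ 18.015 g/mol = 0.024269 mol
mol N = 2 × 0.06799 g N₂ ÷ 28.014 g/mol = 0.0048540 mol
mass O = 0.7723 − (0.29148 + 0.024463 + 0.067990) = 0.38837 g → mol O = 0.38837 ÷ 15.999 = 0.024274 mol
mass % O = 0.38837 g ÷ 0.7723 g × 100%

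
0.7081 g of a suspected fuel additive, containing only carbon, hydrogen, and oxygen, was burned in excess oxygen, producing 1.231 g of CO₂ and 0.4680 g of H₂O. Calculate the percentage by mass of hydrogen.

mol C = 1.231 g CO₂ ÷ 44.009 g/mol = 0.027972 mol
mol H = 2 × 0.4680 g H₂O ÷ 18.015 g/mol = 0.051957 mol
mass O = 0.7081 − (0.33597 + 0.052372) = 0.31976 g → mol O = 0.31976 ÷ 15.999 = 0.019986 mol
mass % H = 0.052372 g ÷ 0.7081 g × 100%

7.40%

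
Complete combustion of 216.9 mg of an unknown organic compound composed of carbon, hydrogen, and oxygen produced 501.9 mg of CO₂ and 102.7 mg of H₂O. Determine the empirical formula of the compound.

C8H8O3

mol C = 0.5019 g CO₂ ÷ 44.009 g/mol = 0.011404 mol
mol H = 2 × 0.1027 g H₂O ÷ 18.015 g/mol = 0.011402 mol
mass O = 0.2169 − (0.13698 + 0.011493) = 0.068428 g → mol O = 0.068428 ÷ 15.999 = 0.0042770 mol
Divide by the smallest (0.0042770 mol): C 2.666, H 2.666, O 1.000
Multiplying each by 3 gives whole numbers: C 8.00, H 8.00, O 3.00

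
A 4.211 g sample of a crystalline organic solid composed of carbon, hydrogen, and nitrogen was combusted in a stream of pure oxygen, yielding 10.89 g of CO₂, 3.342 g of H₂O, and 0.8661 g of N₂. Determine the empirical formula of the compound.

mol C = 10.89 g CO₂ ÷ 44.009 g/mol = 0.24745 mol
mol H = 2 × 3.342 g H₂O ÷ 18.015 g/mol = 0.37102 mol
mol N = 2 × 0.8661 g N₂ ÷ 28.014 g/mol = 0.061833 mol
Divide by the smallest (0.061833 mol): C 4.002, H 6.000, N 1.000

C4H6N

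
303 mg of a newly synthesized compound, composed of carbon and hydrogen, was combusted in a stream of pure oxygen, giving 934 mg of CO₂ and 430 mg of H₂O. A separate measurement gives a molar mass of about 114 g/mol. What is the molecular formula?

mol C = 0.934 g CO₂ ÷ 44.009 g/mol = 0.02122 mol
mol H = 2 × 0.430 g H₂O ÷ 18.015 g/mol = 0.04774 mol
Divide by the smallest (0.02122 mol): C 1.000, H 2.249
Multiplying each by 4 gives whole numbers: C 4.00, H 9.00
Empirical formula: C4H9
Empirical-formula mass = 57.12 g/mol; 114 ÷ 57.12 ≈ 2, so the molecular formula is C8H18.

C8H18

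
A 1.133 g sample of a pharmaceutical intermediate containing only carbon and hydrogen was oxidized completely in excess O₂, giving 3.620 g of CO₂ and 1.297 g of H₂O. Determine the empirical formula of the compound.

mol C = 3.620 g CO₂ ÷ 44.009 g/mol = 0.082256 mol
mol H = 2 × 1.297 g H₂O ÷ 18.015 g/mol = 0.14399 mol
Divide by the smallest (0.082256 mol): C 1.000, H 1.751
Multiplying each by 4 gives whole numbers: C 4.00, H 7.00

C4H7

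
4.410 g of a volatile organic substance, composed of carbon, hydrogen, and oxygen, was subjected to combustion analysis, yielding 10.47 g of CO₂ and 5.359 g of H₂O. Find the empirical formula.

mol C = 10.47 g CO₂ ÷ 44.009 g/mol = 0.23791 mol
mol H = 2 × 5.359 g H₂O ÷ 18.015 g/mol = 0.59495 mol
mass O = 4.410 − (2.8575 + 0.59971) = 0.95280 g → mol O = 0.95280 ÷ 15.999 = 0.059554 mol
Divide by the smallest (0.059554 mol): C 3.995, H 9.990, O 1.000

C4H10O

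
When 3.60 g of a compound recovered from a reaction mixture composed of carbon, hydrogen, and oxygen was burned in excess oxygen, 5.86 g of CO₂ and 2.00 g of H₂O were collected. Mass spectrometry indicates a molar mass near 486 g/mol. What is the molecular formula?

mol C = 5.86 g CO₂ ÷ 44.009 g/mol = 0.1332 mol
mol H = 2 × 2.00 g H₂O ÷ 18.015 g/mol = 0.2220 mol
mass O = 3.60 − (1.599 + 0.2238) = 1.777 g → mol O = 1.777 ÷ 15.999 = 0.1111 mol
Divide by the smallest (0.1111 mol): C 1.199, H 1.999, O 1.000
Multiplying each by 5 gives whole numbers: C 5.99, H 10.00, O 5.00
Empirical formula: C6H10O5
Empirical-formula mass = 162.14 g/mol; 486 ÷ 162.14 ≈ 3, so the molecular formula is C18H30O15.

C18H30O15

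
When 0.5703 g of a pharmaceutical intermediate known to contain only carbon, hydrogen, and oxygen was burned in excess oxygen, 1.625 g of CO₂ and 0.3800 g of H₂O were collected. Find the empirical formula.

mol C = 1.625 g CO₂ ÷ 44.009 g/mol = 0.036924 mol
mol H = 2 × 0.3800 g H₂O ÷ 18.015 g/mol = 0.042187 mol
mass O = 0.5703 − (0.44350 + 0.042525) = 0.084278 g → mol O = 0.084278 ÷ 15.999 = 0.0052677 mol
Divide by the smallest (0.0052677 mol): C 7.010, H 8.009, O 1.000

C7H8O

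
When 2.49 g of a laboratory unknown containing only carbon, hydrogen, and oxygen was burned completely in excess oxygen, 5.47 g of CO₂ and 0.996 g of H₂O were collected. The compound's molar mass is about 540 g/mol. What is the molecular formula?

mol C = 5.47 g CO₂ ÷ 44.009 g/mol = 0.1243 mol
mol H = 2 × 0.996 g H₂O ÷ 18.015 g/mol = 0.1106 mol
mass O = 2.49 − (1.493 + 0.1115) = 0.8857 g → mol O = 0.8857 ÷ 15.999 = 0.05536 mol
Divide by the smallest (0.05536 mol): C 2.245, H 1.997, O 1.000
Multiplying each by 4 gives whole numbers: C 8.98, H 7.99, O 4.00
Empirical formula: C9H8O4
Empirical-formula mass = 180.16 g/mol; 540 ÷ 180.16 ≈ 3, so the molecular formula is C27H24O12.

C27H24O12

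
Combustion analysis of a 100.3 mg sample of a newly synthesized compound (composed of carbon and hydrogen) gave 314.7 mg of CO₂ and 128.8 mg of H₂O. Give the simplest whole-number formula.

CH2

mol C = 0.3147 g CO₂ ÷ 44.009 g/mol = 0.0071508 mol
mol H = 2 × 0.1288 g H₂O ÷ 18.015 g/mol = 0.014299 mol
Divide by the smallest (0.0071508 mol): C 1.000, H 2.000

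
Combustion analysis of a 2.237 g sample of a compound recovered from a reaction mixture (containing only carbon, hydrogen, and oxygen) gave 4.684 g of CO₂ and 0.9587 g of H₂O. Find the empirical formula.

mol C = 4.684 g CO₂ ÷ 44.009 g/mol = 0.10643 mol
mol H = 2 × 0.9587 g H₂O ÷ 18.015 g/mol = 0.10643 mol
mass O = 2.237 − (1.2784 + 0.10728) = 0.85135 g → mol O = 0.85135 ÷ 15.999 = 0.053213 mol
Divide by the smallest (0.053213 mol): C 2.000, H 2.000, O 1.000

C2H2O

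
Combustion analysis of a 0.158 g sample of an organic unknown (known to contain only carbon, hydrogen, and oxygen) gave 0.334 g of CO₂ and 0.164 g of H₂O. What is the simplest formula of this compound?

mol C = 0.334 g CO₂ ÷ 44.009 g/mol = 0.007589 mol
mol H = 2 × 0.164 g H₂O ÷ 18.015 g/mol = 0.01821 mol
mass O = 0.158 − (0.09116 + 0.01835) = 0.04849 g → mol O = 0.04849 ÷ 15.999 = 0.003031 mol
Divide by the smallest (0.003031 mol): C 2.504, H 6.007, O 1.000
Multiplying each by 2 gives whole numbers: C 5.01, H 12.01, O 2.00

C5H12O2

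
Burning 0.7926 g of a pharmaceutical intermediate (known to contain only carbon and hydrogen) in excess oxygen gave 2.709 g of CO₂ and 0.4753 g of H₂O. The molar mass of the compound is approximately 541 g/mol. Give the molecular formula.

mol C = 2.709 g CO₂ ÷ 44.009 g/mol = 0.061556 mol
mol H = 2 × 0.4753 g H₂O ÷ 18.015 g/mol = 0.052767 mol
Divide by the smallest (0.052767 mol): C 1.167, H 1.000
Multiplying each by 6 gives whole numbers: C 7.00, H 6.00
Empirical formula: C7H6
Empirical-formula mass = 90.12 g/mol; 541 ÷ 90.12 ≈ 6, so the molecular formula is C42H36.

C42H36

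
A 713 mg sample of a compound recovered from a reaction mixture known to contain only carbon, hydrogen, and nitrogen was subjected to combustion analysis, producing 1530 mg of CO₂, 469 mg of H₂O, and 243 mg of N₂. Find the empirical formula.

mol C = 1.53 g CO₂ ÷ 44.009 g/mol = 0.03477 mol
mol H = 2 × 0.469 g H₂O ÷ 18.015 g/mol = 0.05207 mol
mol N = 2 × 0.243 g N₂ ÷ 28.014 g/mol = 0.01735 mol
Divide by the smallest (0.01735 mol): C 2.004, H 3.001, N 1.000

C2H3N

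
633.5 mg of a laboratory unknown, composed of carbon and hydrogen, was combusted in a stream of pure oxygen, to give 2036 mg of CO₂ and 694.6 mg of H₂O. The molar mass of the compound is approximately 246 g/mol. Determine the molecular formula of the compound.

mol C = 2.036 g CO₂ ÷ 44.009 g/mol = 0.046263 mol
mol H = 2 × 0.6946 g H₂O ÷ 18.015 g/mol = 0.077114 mol
Divide by the smallest (0.046263 mol): C 1.000, H 1.667
Multiplying each by 3 gives whole numbers: C 3.00, H 5.00
Empirical formula: C3H5
Empirical-formula mass = 41.07 g/mol; 246 ÷ 41.07 ≈ 6, so the molecular formula is C18H30.

C18H30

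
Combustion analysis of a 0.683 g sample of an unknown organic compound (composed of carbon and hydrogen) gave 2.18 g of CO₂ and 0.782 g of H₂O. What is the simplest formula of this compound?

mol C = 2.18 g CO₂ ÷ 44.009 g/mol = 0.04954 mol
mol H = 2 × 0.782 g H₂O ÷ 18.015 g/mol = 0.08682 mol
Divide by the smallest (0.04954 mol): C 1.000, H 1.753
Multiplying each by 4 gives whole numbers: C 4.00, H 7.01

C4H7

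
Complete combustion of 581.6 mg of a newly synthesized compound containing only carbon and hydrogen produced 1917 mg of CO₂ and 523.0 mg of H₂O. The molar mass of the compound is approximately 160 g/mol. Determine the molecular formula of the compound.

mol C = 1.917 g CO₂ ÷ 44.009 g/mol = 0.043559 mol
mol H = 2 × 0.5230 g H₂O ÷ 18.015 g/mol = 0.058063 mol
Divide by the smallest (0.043559 mol): C 1.000, H 1.333
Multiplying each by 3 gives whole numbers: C 3.00, H 4.00
Empirical formula: C3H4
Empirical-formula mass = 40.06 g/mol; 160 ÷ 40.06 ≈ 4, so the molecular formula is C12H16.

C12H16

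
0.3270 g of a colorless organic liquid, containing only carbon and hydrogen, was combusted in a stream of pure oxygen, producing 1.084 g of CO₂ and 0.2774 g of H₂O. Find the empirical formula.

C4H5

mol C = 1.084 g CO₂ ÷ 44.009 g/mol = 0.024631 mol
mol H = 2 × 0.2774 g H₂O ÷ 18.015 g/mol = 0.030797 mol
Divide by the smallest (0.024631 mol): C 1.000, H 1.250
Multiplying each by 4 gives whole numbers: C 4.00, H 5.00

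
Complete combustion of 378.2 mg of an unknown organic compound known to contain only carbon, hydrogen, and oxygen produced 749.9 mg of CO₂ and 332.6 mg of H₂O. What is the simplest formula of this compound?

mol C = 0.7499 g CO₂ ÷ 44.009 g/mol = 0.017040 mol
mol H = 2 × 0.3326 g H₂O ÷ 18.015 g/mol = 0.036925 mol
mass O = 0.3782 − (0.20466 + 0.037220) = 0.13632 g → mol O = 0.13632 ÷ 15.999 = 0.0085203 mol
Divide by the smallest (0.0085203 mol): C 2.000, H 4.334, O 1.000
Multiplying each by 3 gives whole numbers: C 6.00, H 13.00, O 3.00

C6H13O3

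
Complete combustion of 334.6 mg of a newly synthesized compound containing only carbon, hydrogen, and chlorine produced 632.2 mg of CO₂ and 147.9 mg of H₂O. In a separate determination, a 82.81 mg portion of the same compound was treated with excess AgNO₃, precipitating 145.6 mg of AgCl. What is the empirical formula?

C7H8Cl2

mol C = 0.6322 g CO₂ ÷ 44.009 g/mol = 0.014365 mol
mol H = 2 × 0.1479 g H₂O ÷ 18.015 g/mol = 0.016420 mol
From the AgCl data: mol Cl per gram of compound = (0.1456 ÷ 143.318) ÷ 0.08281 = 0.012268 mol/g, so in the 0.3346 g combustion sample mol Cl = 0.0041049 mol
Divide by the smallest (0.0041049 mol): C 3.500, H 4.000, Cl 1.000
Multiplying each by 2 gives whole numbers: C 7.00, H 8.00, Cl 2.00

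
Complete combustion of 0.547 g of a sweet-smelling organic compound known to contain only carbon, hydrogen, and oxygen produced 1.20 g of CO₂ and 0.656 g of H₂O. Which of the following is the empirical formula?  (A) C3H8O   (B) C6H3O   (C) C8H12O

mol C = 1.20 g CO₂ ÷ 44.009 g/mol = 0.02727 mol
mol H = 2 × 0.656 g H₂O ÷ 18.015 g/mol = 0.07283 mol
mass O = 0.547 − (0.3275 + 0.07341) = 0.1461 g → mol O = 0.1461 ÷ 15.999 = 0.009131 mol
Divide by the smallest (0.009131 mol): C 2.986, H 7.976, O 1.000

(A) C3H8O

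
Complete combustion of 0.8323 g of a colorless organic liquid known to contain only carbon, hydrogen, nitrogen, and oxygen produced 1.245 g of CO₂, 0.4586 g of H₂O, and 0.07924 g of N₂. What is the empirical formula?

C5H9NO4

mol C = 1.245 g CO₂ ÷ 44.009 g/mol = 0.028290 mol
mol H = 2 × 0.4586 g H₂O ÷ 18.015 g/mol = 0.050913 mol
mol N = 2 × 0.07924 g N₂ ÷ 28.014 g/mol = 0.0056572 mol
mass O = 0.8323 − (0.33979 + 0.051320 + 0.079240) = 0.36195 g → mol O = 0.36195 ÷ 15.999 = 0.022623 mol
Divide by the smallest (0.0056572 mol): C 5.001, H 9.000, N 1.000, O 3.999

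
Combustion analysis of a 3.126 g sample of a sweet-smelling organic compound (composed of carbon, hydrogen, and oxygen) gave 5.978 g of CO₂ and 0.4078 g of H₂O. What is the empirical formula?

mol C = 5.978 g CO₂ ÷ 44.009 g/mol = 0.13584 mol
mol H = 2 × 0.4078 g H₂O ÷ 18.015 g/mol = 0.045273 mol
mass O = 3.126 − (1.6315 + 0.045636) = 1.4488 g → mol O = 1.4488 ÷ 15.999 = 0.090558 mol
Divide by the smallest (0.045273 mol): C 3.000, H 1.000, O 2.000

C3HO2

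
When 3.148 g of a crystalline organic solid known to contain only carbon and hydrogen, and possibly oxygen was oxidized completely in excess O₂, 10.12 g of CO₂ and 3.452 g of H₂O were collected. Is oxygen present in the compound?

mol C = 10.12 g CO₂ ÷ 44.009 g/mol = 0.22995 mol
mol H = 2 × 3.452 g H₂O ÷ 18.015 g/mol = 0.38324 mol
C and H together account for 3.1483 g — essentially the entire 3.148 g sample — so the compound contains no oxygen.

no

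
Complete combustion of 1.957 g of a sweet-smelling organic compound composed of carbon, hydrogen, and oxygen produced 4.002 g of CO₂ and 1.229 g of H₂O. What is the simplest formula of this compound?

C2H3O

mol C = 4.002 g CO₂ ÷ 44.009 g/mol = 0.090936 mol
mol H = 2 × 1.229 g H₂O ÷ 18.015 g/mol = 0.13644 mol
mass O = 1.957 − (1.0922 + 0.13753) = 0.72723 g → mol O = 0.72723 ÷ 15.999 = 0.045455 mol
Divide by the smallest (0.045455 mol): C 2.001, H 3.002, O 1.000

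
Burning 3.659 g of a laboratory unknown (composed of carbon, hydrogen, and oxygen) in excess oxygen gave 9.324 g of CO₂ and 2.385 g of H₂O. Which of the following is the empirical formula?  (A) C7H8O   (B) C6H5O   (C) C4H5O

mol C = 9.324 g CO₂ ÷ 44.009 g/mol = 0.21187 mol
mol H = 2 × 2.385 g H₂O ÷ 18.015 g/mol = 0.26478 mol
mass O = 3.659 − (2.5447 + 0.26690) = 0.84738 g → mol O = 0.84738 ÷ 15.999 = 0.052965 mol
Divide by the smallest (0.052965 mol): C 4.000, H 4.999, O 1.000

(C) C4H5O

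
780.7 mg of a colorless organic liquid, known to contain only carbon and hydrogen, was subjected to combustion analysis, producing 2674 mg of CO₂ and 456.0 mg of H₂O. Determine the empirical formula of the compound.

mol C = 2.674 g CO₂ ÷ 44.009 g/mol = 0.060760 mol
mol H = 2 × 0.4560 g H₂O ÷ 18.015 g/mol = 0.050624 mol
Divide by the smallest (0.050624 mol): C 1.200, H 1.000
Multiplying each by 5 gives whole numbers: C 6.00, H 5.00

C6H5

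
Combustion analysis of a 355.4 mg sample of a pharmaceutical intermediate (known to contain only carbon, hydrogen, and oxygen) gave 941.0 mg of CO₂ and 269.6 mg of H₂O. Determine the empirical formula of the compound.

mol C = 0.9410 g CO₂ ÷ 44.009 g/mol = 0.021382 mol
mol H = 2 × 0.2696 g H₂O ÷ 18.015 g/mol = 0.029931 mol
mass O = 0.3554 − (0.25682 + 0.030170) = 0.068411 g → mol O = 0.068411 ÷ 15.999 = 0.0042759 mol
Divide by the smallest (0.0042759 mol): C 5.001, H 7.000, O 1.000

C5H7O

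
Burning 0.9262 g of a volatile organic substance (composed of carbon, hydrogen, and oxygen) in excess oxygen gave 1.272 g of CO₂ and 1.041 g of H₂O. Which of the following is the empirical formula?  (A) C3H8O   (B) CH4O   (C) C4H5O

mol C = 1.272 g CO₂ ÷ 44.009 g/mol = 0.028903 mol
mol H = 2 × 1.041 g H₂O ÷ 18.015 g/mol = 0.11557 mol
mass O = 0.9262 − (0.34716 + 0.11649) = 0.46255 g → mol O = 0.46255 ÷ 15.999 = 0.028911 mol
Divide by the smallest (0.028903 mol): C 1.000, H 3.999, O 1.000

(B) CH4O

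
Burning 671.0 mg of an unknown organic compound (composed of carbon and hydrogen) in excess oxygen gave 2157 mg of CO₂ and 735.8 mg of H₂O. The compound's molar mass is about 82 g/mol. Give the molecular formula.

C6H10

mol C = 2.157 g CO₂ ÷ 44.009 g/mol = 0.049013 mol
mol H = 2 × 0.7358 g H₂O ÷ 18.015 g/mol = 0.081687 mol
Divide by the smallest (0.049013 mol): C 1.000, H 1.667
Multiplying each by 3 gives whole numbers: C 3.00, H 5.00
Empirical formula: C3H5
Empirical-formula mass = 41.07 g/mol; 82 ÷ 41.07 ≈ 2, so the molecular formula is C6H10.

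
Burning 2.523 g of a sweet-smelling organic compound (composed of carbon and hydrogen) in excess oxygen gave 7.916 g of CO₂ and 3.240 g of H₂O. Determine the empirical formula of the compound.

CH2

mol C = 7.916 g CO₂ ÷ 44.009 g/mol = 0.17987 mol
mol H = 2 × 3.240 g H₂O ÷ 18.015 g/mol = 0.35970 mol
Divide by the smallest (0.17987 mol): C 1.000, H 2.000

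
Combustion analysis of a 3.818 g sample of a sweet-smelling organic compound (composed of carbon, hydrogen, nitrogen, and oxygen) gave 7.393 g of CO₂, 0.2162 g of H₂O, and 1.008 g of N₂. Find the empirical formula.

mol C = 7.393 g CO₂ ÷ 44.009 g/mol = 0.16799 mol
mol H = 2 × 0.2162 g H₂O ÷ 18.015 g/mol = 0.024002 mol
mol N = 2 × 1.008 g N₂ ÷ 28.014 g/mol = 0.071964 mol
mass O = 3.818 − (2.0177 + 0.024194 + 1.0080) = 0.76810 g → mol O = 0.76810 ÷ 15.999 = 0.048009 mol
Divide by the smallest (0.024002 mol): C 6.999, H 1.000, N 2.998, O 2.000

C7HN3O2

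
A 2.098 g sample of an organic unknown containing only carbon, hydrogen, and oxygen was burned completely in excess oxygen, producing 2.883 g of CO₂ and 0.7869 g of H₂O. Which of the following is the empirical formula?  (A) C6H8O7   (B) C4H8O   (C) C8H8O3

mol C = 2.883 g CO₂ ÷ 44.009 g/mol = 0.065509 mol
mol H = 2 × 0.7869 g H₂O ÷ 18.015 g/mol = 0.087361 mol
mass O = 2.098 − (0.78683 + 0.088059) = 1.2231 g → mol O = 1.2231 ÷ 15.999 = 0.076449 mol
Divide by the smallest (0.065509 mol): C 1.000, H 1.334, O 1.167
Multiplying each by 6 gives whole numbers: C 6.00, H 8.00, O 7.00

(A) C6H8O7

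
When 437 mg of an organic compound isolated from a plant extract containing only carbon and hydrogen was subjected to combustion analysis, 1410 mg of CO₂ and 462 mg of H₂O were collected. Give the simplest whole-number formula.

C5H8

mol C = 1.41 g CO₂ ÷ 44.009 g/mol = 0.03204 mol
mol H = 2 × 0.462 g H₂O ÷ 18.015 g/mol = 0.05129 mol
Divide by the smallest (0.03204 mol): C 1.000, H 1.601
Multiplying each by 5 gives whole numbers: C 5.00, H 8.00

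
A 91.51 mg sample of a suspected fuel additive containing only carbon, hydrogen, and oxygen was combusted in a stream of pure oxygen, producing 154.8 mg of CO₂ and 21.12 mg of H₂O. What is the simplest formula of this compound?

mol C = 0.1548 g CO₂ ÷ 44.009 g/mol = 0.0035175 mol
mol H = 2 × 0.02112 g H₂O ÷ 18.015 g/mol = 0.0023447 mol
mass O = 0.09151 − (0.042248 + 0.0023635) = 0.046898 g → mol O = 0.046898 ÷ 15.999 = 0.0029313 mol
Divide by the smallest (0.0023447 mol): C 1.500, H 1.000, O 1.250
Multiplying each by 4 gives whole numbers: C 6.00, H 4.00, O 5.00

C6H4O5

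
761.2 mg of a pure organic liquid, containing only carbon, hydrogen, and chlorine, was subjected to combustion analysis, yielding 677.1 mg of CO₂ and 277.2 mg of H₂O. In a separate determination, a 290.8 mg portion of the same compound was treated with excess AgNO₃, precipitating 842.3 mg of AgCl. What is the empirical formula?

mol C = 0.6771 g CO₂ ÷ 44.009 g/mol = 0.015385 mol
mol H = 2 × 0.2772 g H₂O ÷ 18.015 g/mol = 0.030774 mol
From the AgCl data: mol Cl per gram of compound = (0.8423 ÷ 143.318) ÷ 0.2908 = 0.020210 mol/g, so in the 0.7612 g combustion sample mol Cl = 0.015384 mol
Divide by the smallest (0.015384 mol): C 1.000, H 2.000, Cl 1.000

CH2Cl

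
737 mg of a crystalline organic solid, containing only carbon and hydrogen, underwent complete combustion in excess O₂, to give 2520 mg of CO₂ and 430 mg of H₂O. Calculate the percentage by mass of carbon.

93.3%

mol C = 2.52 g CO₂ ÷ 44.009 g/mol = 0.05726 mol
mol H = 2 × 0.430 g H₂O ÷ 18.015 g/mol = 0.04774 mol
mass % C = 0.6878 g ÷ 0.737 g × 100%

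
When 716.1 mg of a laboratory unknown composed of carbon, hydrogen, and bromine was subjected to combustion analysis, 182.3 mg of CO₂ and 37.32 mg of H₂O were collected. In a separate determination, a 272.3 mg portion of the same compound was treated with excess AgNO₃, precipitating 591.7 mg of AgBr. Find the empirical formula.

CHBr2

mol C = 0.1823 g CO₂ ÷ 44.009 g/mol = 0.0041423 mol
mol H = 2 × 0.03732 g H₂O ÷ 18.015 g/mol = 0.0041432 mol
From the AgBr data: mol Br per gram of compound = (0.5917 ÷ 187.772) ÷ 0.2723 = 0.011572 mol/g, so in the 0.7161 g combustion sample mol Br = 0.0082870 mol
Divide by the smallest (0.0041423 mol): C 1.000, H 1.000, Br 2.001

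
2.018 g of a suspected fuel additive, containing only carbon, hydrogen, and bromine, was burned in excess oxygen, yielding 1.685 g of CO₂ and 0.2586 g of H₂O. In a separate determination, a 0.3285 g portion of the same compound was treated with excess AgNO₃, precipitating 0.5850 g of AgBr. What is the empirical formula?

mol C = 1.685 g CO₂ ÷ 44.009 g/mol = 0.038288 mol
mol H = 2 × 0.2586 g H₂O ÷ 18.015 g/mol = 0.028709 mol
From the AgBr data: mol Br per gram of compound = (0.5850 ÷ 187.772) ÷ 0.3285 = 0.0094840 mol/g, so in the 2.018 g combustion sample mol Br = 0.019139 mol
Divide by the smallest (0.019139 mol): C 2.001, H 1.500, Br 1.000
Multiplying each by 2 gives whole numbers: C 4.00, H 3.00, Br 2.00

C4H3Br2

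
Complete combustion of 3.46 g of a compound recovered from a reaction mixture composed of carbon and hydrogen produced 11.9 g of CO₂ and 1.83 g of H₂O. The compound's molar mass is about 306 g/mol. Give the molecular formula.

mol C = 11.9 g CO₂ ÷ 44.009 g/mol = 0.2704 mol
mol H = 2 × 1.83 g H₂O ÷ 18.015 g/mol = 0.2032 mol
Divide by the smallest (0.2032 mol): C 1.331, H 1.000
Multiplying each by 3 gives whole numbers: C 3.99, H 3.00
Empirical formula: C4H3
Empirical-formula mass = 51.07 g/mol; 306 ÷ 51.07 ≈ 6, so the molecular formula is C24H18.

C24H18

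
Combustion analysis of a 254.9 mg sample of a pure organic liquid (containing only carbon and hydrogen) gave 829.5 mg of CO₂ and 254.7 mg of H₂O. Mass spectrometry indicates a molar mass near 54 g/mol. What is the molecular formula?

C4H6

mol C = 0.8295 g CO₂ ÷ 44.009 g/mol = 0.018848 mol
mol H = 2 × 0.2547 g H₂O ÷ 18.015 g/mol = 0.028276 mol
Divide by the smallest (0.018848 mol): C 1.000, H 1.500
Multiplying each by 2 gives whole numbers: C 2.00, H 3.00
Empirical formula: C2H3
Empirical-formula mass = 27.05 g/mol; 54 ÷ 27.05 ≈ 2, so the molecular formula is C4H6.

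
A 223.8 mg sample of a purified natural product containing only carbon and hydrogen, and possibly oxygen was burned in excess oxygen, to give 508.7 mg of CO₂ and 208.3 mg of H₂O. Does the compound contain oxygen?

mol C = 0.5087 g CO₂ ÷ 44.009 g/mol = 0.011559 mol
mol H = 2 × 0.2083 g H₂O ÷ 18.015 g/mol = 0.023125 mol
C and H account for only 0.16215 g of the 0.2238 g sample; the remaining 0.061655 g must be oxygen.

yes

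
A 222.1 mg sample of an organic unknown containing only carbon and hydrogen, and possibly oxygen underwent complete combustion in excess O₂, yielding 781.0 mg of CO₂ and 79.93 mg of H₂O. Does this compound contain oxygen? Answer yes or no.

mol C = 0.7810 g CO₂ ÷ 44.009 g/mol = 0.017746 mol
mol H = 2 × 0.07993 g H₂O ÷ 18.015 g/mol = 0.0088737 mol
C and H together account for 0.22210 g — essentially the entire 0.2221 g sample — so the compound contains no oxygen.

no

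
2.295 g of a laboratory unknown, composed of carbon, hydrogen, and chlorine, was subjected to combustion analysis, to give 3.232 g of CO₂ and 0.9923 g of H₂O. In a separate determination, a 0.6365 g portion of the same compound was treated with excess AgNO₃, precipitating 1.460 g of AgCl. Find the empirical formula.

C2H3Cl

mol C = 3.232 g CO₂ ÷ 44.009 g/mol = 0.073440 mol
mol H = 2 × 0.9923 g H₂O ÷ 18.015 g/mol = 0.11016 mol
From the AgCl data: mol Cl per gram of compound = (1.460 ÷ 143.318) ÷ 0.6365 = 0.016005 mol/g, so in the 2.295 g combustion sample mol Cl = 0.036731 mol
Divide by the smallest (0.036731 mol): C 1.999, H 2.999, Cl 1.000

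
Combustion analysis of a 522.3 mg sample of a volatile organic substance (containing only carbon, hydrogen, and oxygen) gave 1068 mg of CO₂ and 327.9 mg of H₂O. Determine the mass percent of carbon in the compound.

55.81%

mol C = 1.068 g CO₂ ÷ 44.009 g/mol = 0.024268 mol
mol H = 2 × 0.3279 g H₂O ÷ 18.015 g/mol = 0.036403 mol
mass O = 0.5223 − (0.29148 + 0.036694) = 0.19413 g → mol O = 0.19413 ÷ 15.999 = 0.012134 mol
mass % C = 0.29148 g ÷ 0.5223 g × 100%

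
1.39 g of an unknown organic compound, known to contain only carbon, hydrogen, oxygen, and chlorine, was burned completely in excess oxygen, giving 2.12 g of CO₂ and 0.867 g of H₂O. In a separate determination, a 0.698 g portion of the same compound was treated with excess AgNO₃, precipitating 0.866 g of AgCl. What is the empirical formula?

C8H16Cl2O3

mol C = 2.12 g CO₂ ÷ 44.009 g/mol = 0.04817 mol
mol H = 2 × 0.867 g H₂O ÷ 18.015 g/mol = 0.09625 mol
From the AgCl data: mol Cl per gram of compound = (0.866 ÷ 143.318) ÷ 0.698 = 0.008657 mol/g, so in the 1.39 g combustion sample mol Cl = 0.01203 mol
mass O = 1.39 − (0.5786 + 0.09702 + 0.4266) = 0.2878 g → mol O = 0.2878 ÷ 15.999 = 0.01799 mol
Divide by the smallest (0.01203 mol): C 4.003, H 7.999, Cl 1.000, O 1.495
Multiplying each by 2 gives whole numbers: C 8.01, H 16.00, Cl 2.00, O 2.99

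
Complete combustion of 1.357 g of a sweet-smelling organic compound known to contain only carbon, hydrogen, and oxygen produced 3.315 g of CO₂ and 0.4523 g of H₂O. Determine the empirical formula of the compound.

C3H2O

mol C = 3.315 g CO₂ ÷ 44.009 g/mol = 0.075326 mol
mol H = 2 × 0.4523 g H₂O ÷ 18.015 g/mol = 0.050214 mol
mass O = 1.357 − (0.90473 + 0.050615) = 0.40165 g → mol O = 0.40165 ÷ 15.999 = 0.025105 mol
Divide by the smallest (0.025105 mol): C 3.000, H 2.000, O 1.000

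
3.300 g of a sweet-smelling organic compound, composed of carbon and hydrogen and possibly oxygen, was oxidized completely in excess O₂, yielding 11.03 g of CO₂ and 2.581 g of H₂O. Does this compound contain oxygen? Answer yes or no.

mol C = 11.03 g CO₂ ÷ 44.009 g/mol = 0.25063 mol
mol H = 2 × 2.581 g H₂O ÷ 18.015 g/mol = 0.28654 mol
C and H together account for 3.2992 g — essentially the entire 3.300 g sample — so the compound contains no oxygen.

no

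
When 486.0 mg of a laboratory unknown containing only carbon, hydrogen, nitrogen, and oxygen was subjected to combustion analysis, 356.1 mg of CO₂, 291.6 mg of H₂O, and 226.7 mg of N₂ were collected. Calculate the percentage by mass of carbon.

20.00%

mol C = 0.3561 g CO₂ ÷ 44.009 g/mol = 0.0080915 mol
mol H = 2 × 0.2916 g H₂O ÷ 18.015 g/mol = 0.032373 mol
mol N = 2 × 0.2267 g N₂ ÷ 28.014 g/mol = 0.016185 mol
mass O = 0.4860 − (0.097187 + 0.032632 + 0.22670) = 0.12948 g → mol O = 0.12948 ÷ 15.999 = 0.0080930 mol
mass % C = 0.097187 g ÷ 0.4860 g × 100%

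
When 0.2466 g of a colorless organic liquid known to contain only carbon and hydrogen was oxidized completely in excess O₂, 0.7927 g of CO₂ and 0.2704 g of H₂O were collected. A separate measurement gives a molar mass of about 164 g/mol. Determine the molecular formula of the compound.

C12H20

mol C = 0.7927 g CO₂ ÷ 44.009 g/mol = 0.018012 mol
mol H = 2 × 0.2704 g H₂O ÷ 18.015 g/mol = 0.030019 mol
Divide by the smallest (0.018012 mol): C 1.000, H 1.667
Multiplying each by 3 gives whole numbers: C 3.00, H 5.00
Empirical formula: C3H5
Empirical-formula mass = 41.07 g/mol; 164 ÷ 41.07 ≈ 4, so the molecular formula is C12H20.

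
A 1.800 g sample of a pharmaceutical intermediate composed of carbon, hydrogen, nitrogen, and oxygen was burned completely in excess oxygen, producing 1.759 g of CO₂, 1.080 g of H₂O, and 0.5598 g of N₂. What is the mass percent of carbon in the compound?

26.67%

mol C = 1.759 g CO₂ ÷ 44.009 g/mol = 0.039969 mol
mol H = 2 × 1.080 g H₂O ÷ 18.015 g/mol = 0.11990 mol
mol N = 2 × 0.5598 g N₂ ÷ 28.014 g/mol = 0.039966 mol
mass O = 1.800 − (0.48007 + 0.12086 + 0.55980) = 0.63927 g → mol O = 0.63927 ÷ 15.999 = 0.039957 mol
mass % C = 0.48007 g ÷ 1.800 g × 100%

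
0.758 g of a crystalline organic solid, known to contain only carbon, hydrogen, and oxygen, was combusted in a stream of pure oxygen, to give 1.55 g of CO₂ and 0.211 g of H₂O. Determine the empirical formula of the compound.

mol C = 1.55 g CO₂ ÷ 44.009 g/mol = 0.03522 mol
mol H = 2 × 0.211 g H₂O ÷ 18.015 g/mol = 0.02342 mol
mass O = 0.758 − (0.4230 + 0.02361) = 0.3114 g → mol O = 0.3114 ÷ 15.999 = 0.01946 mol
Divide by the smallest (0.01946 mol): C 1.810, H 1.204, O 1.000
Multiplying each by 5 gives whole numbers: C 9.05, H 6.02, O 5.00

C9H6O5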